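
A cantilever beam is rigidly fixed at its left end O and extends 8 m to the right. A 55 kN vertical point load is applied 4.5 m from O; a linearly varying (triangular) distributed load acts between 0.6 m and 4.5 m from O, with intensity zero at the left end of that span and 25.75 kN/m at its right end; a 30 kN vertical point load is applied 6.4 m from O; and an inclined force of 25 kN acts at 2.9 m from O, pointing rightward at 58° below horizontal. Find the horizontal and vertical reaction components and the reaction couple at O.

Resultant of the triangular load: ½ × 25.75 × 3.9 = 50.2125 kN, acting at 3.2 m from O (one-third of the span from the peak).
ΣF_x = 0: O_x + 25·cos58° = 0 → O_x = -13.25 kN.
ΣF_y = 0: O_y − 55 − ½·25.75·3.9 − 30 − 25·sin58° = 0 → O_y = 156.4 kN.
ΣM about O: M_O − 55·4.5 − (½·25.75·3.9)·3.2 − 30·6.4 − 25·sin58°·2.9 = 0 → M_O = 661.7 kN·m.

O_x = -13.25 kN, O_y = 156.4 kN, M_O = 661.7 kN·m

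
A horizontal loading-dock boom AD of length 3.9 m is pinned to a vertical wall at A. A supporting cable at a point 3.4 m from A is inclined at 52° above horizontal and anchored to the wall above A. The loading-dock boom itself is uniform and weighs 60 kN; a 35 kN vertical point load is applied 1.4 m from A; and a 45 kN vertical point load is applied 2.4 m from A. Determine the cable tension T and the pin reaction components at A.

T = 102.3 kN, A_x = 62.96 kN, A_y = 59.41 kN

ΣM about A: T·sin52°·3.4 − 60·1.95 − 35·1.4 − 45·2.4 = 0 → T = 274/(3.4·0.788011) = 102.268 ≈ 102.3 kN.
ΣF_x = 0: A_x − T·cos52° = 0 → A_x = 102.268 × 0.615661 = 62.96 kN.
ΣF_y = 0: A_y + T·sin52° − 60 − 35 − 45 = 0 → A_y = 140 − 102.268 × 0.788011 = 59.41 kN.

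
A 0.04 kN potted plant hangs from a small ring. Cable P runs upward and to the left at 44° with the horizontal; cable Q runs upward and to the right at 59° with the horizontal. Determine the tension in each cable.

T_P = 0.02114 kN, T_Q = 0.02953 kN

ΣF_x = 0: −T_P·cos44° + T_Q·cos59° = 0 → T_Q = 1.39667·T_P.
ΣF_y = 0: T_P·sin44° + T_Q·sin59° = 0.04.
Substitute: T_P·(0.694658 + 1.39667·0.857167) = 0.04 → T_P = 0.0211435 ≈ 0.02114 kN.
Then T_Q = 1.39667 × 0.0211435 = 0.02953 kN.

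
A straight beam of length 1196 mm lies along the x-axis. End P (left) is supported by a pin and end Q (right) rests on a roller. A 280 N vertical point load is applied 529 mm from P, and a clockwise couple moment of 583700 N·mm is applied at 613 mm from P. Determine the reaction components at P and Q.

ΣM about P: Q_y·1196 − 280·529 − 583700 = 0 → Q_y = 731820/1196 = 611.89 ≈ 611.9 N.
ΣF_y = 0: P_y + 611.89 − 280 = 0 → P_y = -331.9 N.
ΣF_x = 0: no horizontal applied forces, so P_x = 0.

P_x = 0, P_y = -331.9 N, Q_y = 611.9 N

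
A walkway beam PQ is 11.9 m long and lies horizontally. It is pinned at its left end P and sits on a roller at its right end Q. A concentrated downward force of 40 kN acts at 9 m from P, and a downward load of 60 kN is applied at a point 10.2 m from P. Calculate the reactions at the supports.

Taking moments about P: Q_y·11.9 − 40·9 − 60·10.2 = 0 → Q_y = 972/11.9 = 81.6807 ≈ 81.68 kN.
ΣF_y = 0: P_y + 81.6807 − 40 − 60 = 0 → P_y = 18.32 kN.
ΣF_x = 0: no horizontal applied forces, so P_x = 0.

P_x = 0, P_y = 18.32 kN, Q_y = 81.68 kN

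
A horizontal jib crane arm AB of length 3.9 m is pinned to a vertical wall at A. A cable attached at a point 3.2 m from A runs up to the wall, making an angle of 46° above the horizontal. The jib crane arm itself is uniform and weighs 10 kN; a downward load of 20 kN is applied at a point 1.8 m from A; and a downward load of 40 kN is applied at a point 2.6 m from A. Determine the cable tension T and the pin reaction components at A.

ΣM about A: T·sin46°·3.2 − 10·1.95 − 20·1.8 − 40·2.6 = 0 → T = 159.5/(3.2·0.71934) = 69.2909 ≈ 69.29 kN.
ΣF_x = 0: A_x − T·cos46° = 0 → A_x = 69.2909 × 0.694658 = 48.13 kN.
ΣF_y = 0: A_y + T·sin46° − 10 − 20 − 40 = 0 → A_y = 70 − 69.2909 × 0.71934 = 20.16 kN.

T = 69.29 kN, A_x = 48.13 kN, A_y = 20.16 kN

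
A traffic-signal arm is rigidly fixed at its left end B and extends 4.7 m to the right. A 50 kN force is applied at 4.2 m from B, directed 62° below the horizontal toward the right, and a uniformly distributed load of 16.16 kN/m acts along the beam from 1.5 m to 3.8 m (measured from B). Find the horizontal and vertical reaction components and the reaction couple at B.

B_x = -23.47 kN, B_y = 81.32 kN, M_B = 283.9 kN·m

Resultant of the distributed load: 16.16 × 2.3 = 37.168 kN at 2.65 m from B.
ΣF_x = 0: B_x + 50·cos62° = 0 → B_x = -23.47 kN.
ΣF_y = 0: B_y − 50·sin62° − 16.16·2.3 = 0 → B_y = 81.32 kN.
ΣM about B: M_B − 50·sin62°·4.2 − (16.16·2.3)·2.65 = 0 → M_B = 283.9 kN·m.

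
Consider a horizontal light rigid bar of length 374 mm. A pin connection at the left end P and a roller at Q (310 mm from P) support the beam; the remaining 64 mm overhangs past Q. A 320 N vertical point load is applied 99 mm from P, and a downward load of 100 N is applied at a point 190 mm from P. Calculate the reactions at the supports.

ΣM about P: Q_y·310 − 320·99 − 100·190 = 0 → Q_y = 50680/310 = 163.484 ≈ 163.5 N.
ΣF_y = 0: P_y + 163.484 − 320 − 100 = 0 → P_y = 256.5 N.
ΣF_x = 0: no horizontal applied forces, so P_x = 0.

P_x = 0, P_y = 256.5 N, Q_y = 163.5 N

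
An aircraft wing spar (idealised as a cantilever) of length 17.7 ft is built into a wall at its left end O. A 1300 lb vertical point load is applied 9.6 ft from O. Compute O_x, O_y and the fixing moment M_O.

O_x = 0, O_y = 1300 lb, M_O = 12480 lb·ft

ΣF_x = 0: O_x = 0.
ΣF_y = 0: O_y − 1300 = 0 → O_y = 1300 lb.
ΣM about O: M_O − 1300·9.6 = 0 → M_O = 12480 lb·ft.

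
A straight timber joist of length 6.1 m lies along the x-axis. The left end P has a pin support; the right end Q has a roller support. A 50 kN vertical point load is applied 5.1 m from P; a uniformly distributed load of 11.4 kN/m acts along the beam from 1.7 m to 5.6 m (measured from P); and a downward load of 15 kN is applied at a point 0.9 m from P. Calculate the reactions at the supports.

Resultant of the distributed load: 11.4 × 3.9 = 44.46 kN at 3.65 m from P.
ΣM about P: Q_y·6.1 − 50·5.1 − (11.4·3.9)·3.65 − 15·0.9 = 0 → Q_y = 430.779/6.1 = 70.6195 ≈ 70.62 kN.
ΣF_y = 0: P_y + 70.6195 − 50 − 11.4·3.9 − 15 = 0 → P_y = 38.84 kN.
ΣF_x = 0: no horizontal applied forces, so P_x = 0.

P_x = 0, P_y = 38.84 kN, Q_y = 70.62 kN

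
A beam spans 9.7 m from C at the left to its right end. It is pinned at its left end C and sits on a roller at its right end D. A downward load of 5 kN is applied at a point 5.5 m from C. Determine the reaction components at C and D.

C_x = 0, C_y = 2.165 kN, D_y = 2.835 kN

Taking moments about C: D_y·9.7 − 5·5.5 = 0 → D_y = 27.5/9.7 = 2.83505 ≈ 2.835 kN.
ΣF_y = 0: C_y + 2.83505 − 5 = 0 → C_y = 2.165 kN.
ΣF_x = 0: no horizontal applied forces, so C_x = 0.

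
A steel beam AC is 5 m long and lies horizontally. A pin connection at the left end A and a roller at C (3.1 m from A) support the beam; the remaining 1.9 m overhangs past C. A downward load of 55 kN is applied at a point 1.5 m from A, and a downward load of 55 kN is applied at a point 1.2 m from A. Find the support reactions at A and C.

Moments about A: C_y·3.1 − 55·1.5 − 55·1.2 = 0 → C_y = 148.5/3.1 = 47.9032 ≈ 47.90 kN.
ΣF_y = 0: A_y + 47.9032 − 55 − 55 = 0 → A_y = 62.10 kN.
ΣF_x = 0: no horizontal applied forces, so A_x = 0.

A_x = 0, A_y = 62.10 kN, C_y = 47.90 kN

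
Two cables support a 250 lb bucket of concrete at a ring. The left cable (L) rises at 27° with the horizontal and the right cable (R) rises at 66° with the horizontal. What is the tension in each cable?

T_L = 101.8 lb, T_R = 223.1 lb

ΣF_x = 0: −T_L·cos27° + T_R·cos66° = 0 → T_R = 2.19062·T_L.
ΣF_y = 0: T_L·sin27° + T_R·sin66° = 250.
Substitute: T_L·(0.45399 + 2.19062·0.913545) = 250 → T_L = 101.824 ≈ 101.8 lb.
Then T_R = 2.19062 × 101.824 = 223.1 lb.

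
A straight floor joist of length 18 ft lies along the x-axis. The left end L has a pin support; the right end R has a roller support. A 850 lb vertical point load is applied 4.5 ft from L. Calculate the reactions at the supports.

Taking moments about L: R_y·18 − 850·4.5 = 0 → R_y = 3825/18 = 212.5 lb.
ΣF_y = 0: L_y + 212.5 − 850 = 0 → L_y = 637.5 lb.
ΣF_x = 0: no horizontal applied forces, so L_x = 0.

L_x = 0, L_y = 637.5 lb, R_y = 212.5 lb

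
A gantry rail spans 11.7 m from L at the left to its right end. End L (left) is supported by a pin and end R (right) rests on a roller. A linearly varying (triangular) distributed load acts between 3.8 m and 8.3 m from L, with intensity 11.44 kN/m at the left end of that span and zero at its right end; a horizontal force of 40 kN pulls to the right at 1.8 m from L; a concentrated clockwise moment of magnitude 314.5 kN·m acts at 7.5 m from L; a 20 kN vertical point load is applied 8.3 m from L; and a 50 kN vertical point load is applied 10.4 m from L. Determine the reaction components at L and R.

Resultant of the triangular load: ½ × 11.44 × 4.5 = 25.74 kN, acting at 5.3 m from L (one-third of the span from the peak).
ΣM about L: R_y·11.7 − (½·11.44·4.5)·5.3 − 314.5 − 20·8.3 − 50·10.4 = 0 → R_y = 1136.922/11.7 = 97.1728 ≈ 97.17 kN.
ΣF_y = 0: L_y + 97.1728 − ½·11.44·4.5 − 20 − 50 = 0 → L_y = -1.433 kN.
ΣF_x = 0: L_x + 40 = 0 → L_x = -40.00 kN.

L_x = -40.00 kN, L_y = -1.433 kN, R_y = 97.17 kN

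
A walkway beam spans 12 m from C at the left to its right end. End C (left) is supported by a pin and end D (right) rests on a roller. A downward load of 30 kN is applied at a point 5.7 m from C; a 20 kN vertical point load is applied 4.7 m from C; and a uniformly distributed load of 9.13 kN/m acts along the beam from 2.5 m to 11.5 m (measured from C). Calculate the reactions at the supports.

C_x = 0, C_y = 62.15 kN, D_y = 70.02 kN

Resultant of the distributed load: 9.13 × 9 = 82.17 kN at 7 m from C.
Taking moments about C: D_y·12 − 30·5.7 − 20·4.7 − (9.13·9)·7 = 0 → D_y = 840.19/12 = 70.0158 ≈ 70.02 kN.
ΣF_y = 0: C_y + 70.0158 − 30 − 20 − 9.13·9 = 0 → C_y = 62.15 kN.
ΣF_x = 0: no horizontal applied forces, so C_x = 0.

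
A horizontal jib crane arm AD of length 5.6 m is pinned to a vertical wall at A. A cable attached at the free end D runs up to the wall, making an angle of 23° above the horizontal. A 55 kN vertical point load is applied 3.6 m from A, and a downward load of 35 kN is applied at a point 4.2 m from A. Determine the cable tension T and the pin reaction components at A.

ΣM about A: T·sin23°·5.6 − 55·3.6 − 35·4.2 = 0 → T = 345/(5.6·0.390731) = 157.671 ≈ 157.7 kN.
ΣF_x = 0: A_x − T·cos23° = 0 → A_x = 157.671 × 0.920505 = 145.1 kN.
ΣF_y = 0: A_y + T·sin23° − 55 − 35 = 0 → A_y = 90 − 157.671 × 0.390731 = 28.39 kN.

T = 157.7 kN, A_x = 145.1 kN, A_y = 28.39 kN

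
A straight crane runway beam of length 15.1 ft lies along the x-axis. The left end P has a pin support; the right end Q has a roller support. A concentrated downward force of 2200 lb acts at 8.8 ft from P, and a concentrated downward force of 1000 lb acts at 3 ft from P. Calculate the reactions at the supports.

Taking moments about P: Q_y·15.1 − 2200·8.8 − 1000·3 = 0 → Q_y = 22360/15.1 = 1480.79 ≈ 1481 lb.
ΣF_y = 0: P_y + 1480.79 − 2200 − 1000 = 0 → P_y = 1719 lb.
ΣF_x = 0: no horizontal applied forces, so P_x = 0.

P_x = 0, P_y = 1719 lb, Q_y = 1481 lb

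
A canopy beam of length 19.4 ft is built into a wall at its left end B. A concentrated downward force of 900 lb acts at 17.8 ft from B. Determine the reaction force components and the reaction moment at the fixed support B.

B_x = 0, B_y = 900.0 lb, M_B = 16020 lb·ft

ΣF_x = 0: B_x = 0.
ΣF_y = 0: B_y − 900 = 0 → B_y = 900.0 lb.
ΣM about B: M_B − 900·17.8 = 0 → M_B = 16020 lb·ft.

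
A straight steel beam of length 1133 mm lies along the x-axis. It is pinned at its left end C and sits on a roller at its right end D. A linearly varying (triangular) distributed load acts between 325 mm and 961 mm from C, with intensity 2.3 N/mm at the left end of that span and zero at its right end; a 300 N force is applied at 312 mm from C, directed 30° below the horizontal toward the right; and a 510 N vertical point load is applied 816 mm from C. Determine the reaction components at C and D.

Resultant of the triangular load: ½ × 2.3 × 636 = 731.4 N, acting at 537 mm from C (one-third of the span from the peak).
ΣM about C: D_y·1133 − (½·2.3·636)·537 − 300·sin30°·312 − 510·816 = 0 → D_y = 855721.8/1133 = 755.271 ≈ 755.3 N.
ΣF_y = 0: C_y + 755.271 − ½·2.3·636 − 300·sin30° − 510 = 0 → C_y = 636.1 N.
ΣF_x = 0: C_x + 300·cos30° = 0 → C_x = -259.8 N.

C_x = -259.8 N, C_y = 636.1 N, D_y = 755.3 N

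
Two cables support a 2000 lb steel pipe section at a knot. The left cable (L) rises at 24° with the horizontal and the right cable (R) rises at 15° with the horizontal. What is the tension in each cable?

ΣF_x = 0: −T_L·cos24° + T_R·cos15° = 0 → T_R = 0.945772·T_L.
ΣF_y = 0: T_L·sin24° + T_R·sin15° = 2000.
Substitute: T_L·(0.406737 + 0.945772·0.258819) = 2000 → T_L = 3069.74 ≈ 3070 lb.
Then T_R = 0.945772 × 3069.74 = 2903 lb.

T_L = 3070 lb, T_R = 2903 lb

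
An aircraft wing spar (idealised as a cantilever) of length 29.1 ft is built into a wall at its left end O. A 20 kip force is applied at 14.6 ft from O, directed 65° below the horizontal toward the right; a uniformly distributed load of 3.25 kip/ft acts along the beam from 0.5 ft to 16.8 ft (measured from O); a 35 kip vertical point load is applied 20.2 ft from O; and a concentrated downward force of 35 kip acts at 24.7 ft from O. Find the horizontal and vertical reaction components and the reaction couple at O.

O_x = -8.452 kip, O_y = 141.1 kip, M_O = 2294 kip·ft

Resultant of the distributed load: 3.25 × 16.3 = 52.975 kip at 8.65 ft from O.
ΣF_x = 0: O_x + 20·cos65° = 0 → O_x = -8.452 kip.
ΣF_y = 0: O_y − 20·sin65° − 3.25·16.3 − 35 − 35 = 0 → O_y = 141.1 kip.
ΣM about O: M_O − 20·sin65°·14.6 − (3.25·16.3)·8.65 − 35·20.2 − 35·24.7 = 0 → M_O = 2294 kip·ft.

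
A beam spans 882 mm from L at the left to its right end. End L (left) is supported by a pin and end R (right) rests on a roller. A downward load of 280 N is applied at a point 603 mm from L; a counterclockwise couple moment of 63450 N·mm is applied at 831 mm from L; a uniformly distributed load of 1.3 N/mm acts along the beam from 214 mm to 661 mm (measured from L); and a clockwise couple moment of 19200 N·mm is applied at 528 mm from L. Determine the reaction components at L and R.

Resultant of the distributed load: 1.3 × 447 = 581.1 N at 437.5 mm from L.
Taking moments about L: R_y·882 − 280·603 + 63450 − (1.3·447)·437.5 − 19200 = 0 → R_y = 378821.25/882 = 429.503 ≈ 429.5 N.
ΣF_y = 0: L_y + 429.503 − 280 − 1.3·447 = 0 → L_y = 431.6 N.
ΣF_x = 0: no horizontal applied forces, so L_x = 0.

L_x = 0, L_y = 431.6 N, R_y = 429.5 N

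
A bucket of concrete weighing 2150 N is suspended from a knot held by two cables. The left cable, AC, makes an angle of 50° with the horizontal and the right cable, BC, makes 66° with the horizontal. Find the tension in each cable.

T_AC = 973.0 N, T_BC = 1538 N

ΣF_x = 0: −T_AC·cos50° + T_BC·cos66° = 0 → T_BC = 1.58035·T_AC.
ΣF_y = 0: T_AC·sin50° + T_BC·sin66° = 2150.
Substitute: T_AC·(0.766044 + 1.58035·0.913545) = 2150 → T_AC = 972.954 ≈ 973.0 N.
Then T_BC = 1.58035 × 972.954 = 1538 N.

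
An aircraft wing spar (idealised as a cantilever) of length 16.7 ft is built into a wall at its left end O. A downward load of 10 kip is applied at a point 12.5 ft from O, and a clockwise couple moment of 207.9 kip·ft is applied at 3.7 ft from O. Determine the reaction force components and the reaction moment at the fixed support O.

ΣF_x = 0: O_x = 0.
ΣF_y = 0: O_y − 10 = 0 → O_y = 10.00 kip.
ΣM about O: M_O − 10·12.5 − 207.9 = 0 → M_O = 332.9 kip·ft.

O_x = 0, O_y = 10.00 kip, M_O = 332.9 kip·ft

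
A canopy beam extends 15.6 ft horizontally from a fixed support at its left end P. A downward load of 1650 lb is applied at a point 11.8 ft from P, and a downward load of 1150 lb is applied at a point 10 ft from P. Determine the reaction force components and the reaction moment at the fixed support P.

P_x = 0, P_y = 2800 lb, M_P = 30970 lb·ft

ΣF_x = 0: P_x = 0.
ΣF_y = 0: P_y − 1650 − 1150 = 0 → P_y = 2800 lb.
ΣM about P: M_P − 1650·11.8 − 1150·10 = 0 → M_P = 30970 lb·ft.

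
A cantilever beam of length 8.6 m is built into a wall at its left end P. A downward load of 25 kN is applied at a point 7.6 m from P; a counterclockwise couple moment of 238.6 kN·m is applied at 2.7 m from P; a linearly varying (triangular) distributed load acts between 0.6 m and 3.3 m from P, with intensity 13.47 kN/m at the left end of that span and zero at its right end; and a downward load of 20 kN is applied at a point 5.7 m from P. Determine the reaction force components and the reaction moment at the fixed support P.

Resultant of the triangular load: ½ × 13.47 × 2.7 = 18.1845 kN, acting at 1.5 m from P (one-third of the span from the peak).
ΣF_x = 0: P_x = 0.
ΣF_y = 0: P_y − 25 − ½·13.47·2.7 − 20 = 0 → P_y = 63.18 kN.
ΣM about P: M_P − 25·7.6 + 238.6 − (½·13.47·2.7)·1.5 − 20·5.7 = 0 → M_P = 92.68 kN·m.

P_x = 0, P_y = 63.18 kN, M_P = 92.68 kN·m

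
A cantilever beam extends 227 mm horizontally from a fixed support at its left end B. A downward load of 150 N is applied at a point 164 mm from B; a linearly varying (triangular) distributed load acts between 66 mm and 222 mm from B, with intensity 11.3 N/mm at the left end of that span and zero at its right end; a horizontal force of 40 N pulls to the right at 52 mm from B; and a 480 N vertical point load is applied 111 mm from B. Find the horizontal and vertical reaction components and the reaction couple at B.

Resultant of the triangular load: ½ × 11.3 × 156 = 881.4 N, acting at 118 mm from B (one-third of the span from the peak).
ΣF_x = 0: B_x + 40 = 0 → B_x = -40.00 N.
ΣF_y = 0: B_y − 150 − ½·11.3·156 − 480 = 0 → B_y = 1511 N.
ΣM about B: M_B − 150·164 − (½·11.3·156)·118 − 480·111 = 0 → M_B = 181900 N·mm.

B_x = -40.00 N, B_y = 1511 N, M_B = 181900 N·mm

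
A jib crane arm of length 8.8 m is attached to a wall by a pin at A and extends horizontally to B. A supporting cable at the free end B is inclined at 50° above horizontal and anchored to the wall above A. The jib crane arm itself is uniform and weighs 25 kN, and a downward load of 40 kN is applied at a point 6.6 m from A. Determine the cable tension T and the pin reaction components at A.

ΣM about A: T·sin50°·8.8 − 25·4.4 − 40·6.6 = 0 → T = 374/(8.8·0.766044) = 55.4798 ≈ 55.48 kN.
ΣF_x = 0: A_x − T·cos50° = 0 → A_x = 55.4798 × 0.642788 = 35.66 kN.
ΣF_y = 0: A_y + T·sin50° − 25 − 40 = 0 → A_y = 65 − 55.4798 × 0.766044 = 22.50 kN.

T = 55.48 kN, A_x = 35.66 kN, A_y = 22.50 kN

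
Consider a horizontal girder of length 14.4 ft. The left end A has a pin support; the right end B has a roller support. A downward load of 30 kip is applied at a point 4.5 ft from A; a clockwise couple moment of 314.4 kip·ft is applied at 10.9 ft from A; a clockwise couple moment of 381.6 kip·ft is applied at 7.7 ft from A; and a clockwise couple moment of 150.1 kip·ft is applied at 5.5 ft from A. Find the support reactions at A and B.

Taking moments about A: B_y·14.4 − 30·4.5 − 314.4 − 381.6 − 150.1 = 0 → B_y = 981.1/14.4 = 68.1319 ≈ 68.13 kip.
ΣF_y = 0: A_y + 68.1319 − 30 = 0 → A_y = -38.13 kip.
ΣF_x = 0: no horizontal applied forces, so A_x = 0.

A_x = 0, A_y = -38.13 kip, B_y = 68.13 kip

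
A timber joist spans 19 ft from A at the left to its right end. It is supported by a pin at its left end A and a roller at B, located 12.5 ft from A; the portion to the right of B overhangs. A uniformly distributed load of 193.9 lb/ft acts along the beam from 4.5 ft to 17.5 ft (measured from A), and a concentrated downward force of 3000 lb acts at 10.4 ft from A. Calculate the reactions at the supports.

Resultant of the distributed load: 193.9 × 13 = 2520.7 lb at 11 ft from A.
Moments about A: B_y·12.5 − (193.9·13)·11 − 3000·10.4 = 0 → B_y = 58927.7/12.5 = 4714.22 ≈ 4714 lb.
ΣF_y = 0: A_y + 4714.22 − 193.9·13 − 3000 = 0 → A_y = 806.5 lb.
ΣF_x = 0: no horizontal applied forces, so A_x = 0.

A_x = 0, A_y = 806.5 lb, B_y = 4714 lb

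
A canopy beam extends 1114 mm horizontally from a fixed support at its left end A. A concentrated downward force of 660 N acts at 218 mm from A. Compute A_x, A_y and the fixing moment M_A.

A_x = 0, A_y = 660.0 N, M_A = 143900 N·mm

ΣF_x = 0: A_x = 0.
ΣF_y = 0: A_y − 660 = 0 → A_y = 660.0 N.
ΣM about A: M_A − 660·218 = 0 → M_A = 143900 N·mm.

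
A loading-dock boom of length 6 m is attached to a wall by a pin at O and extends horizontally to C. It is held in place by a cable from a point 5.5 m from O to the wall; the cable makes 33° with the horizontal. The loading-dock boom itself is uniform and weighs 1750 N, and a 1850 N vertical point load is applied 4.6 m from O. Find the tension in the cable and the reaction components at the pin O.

ΣM about O: T·sin33°·5.5 − 1750·3 − 1850·4.6 = 0 → T = 13760/(5.5·0.544639) = 4593.53 ≈ 4594 N.
ΣF_x = 0: O_x − T·cos33° = 0 → O_x = 4593.53 × 0.838671 = 3852 N.
ΣF_y = 0: O_y + T·sin33° − 1750 − 1850 = 0 → O_y = 3600 − 4593.53 × 0.544639 = 1098 N.

T = 4594 N, O_x = 3852 N, O_y = 1098 N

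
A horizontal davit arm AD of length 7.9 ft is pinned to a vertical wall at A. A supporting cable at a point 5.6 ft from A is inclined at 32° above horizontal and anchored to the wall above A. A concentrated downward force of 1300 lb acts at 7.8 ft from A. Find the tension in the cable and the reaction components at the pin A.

T = 3417 lb, A_x = 2898 lb, A_y = -510.7 lb

ΣM about A: T·sin32°·5.6 − 1300·7.8 = 0 → T = 10140/(5.6·0.529919) = 3416.96 ≈ 3417 lb.
ΣF_x = 0: A_x − T·cos32° = 0 → A_x = 3416.96 × 0.848048 = 2898 lb.
ΣF_y = 0: A_y + T·sin32° − 1300 = 0 → A_y = 1300 − 3416.96 × 0.529919 = -510.7 lb.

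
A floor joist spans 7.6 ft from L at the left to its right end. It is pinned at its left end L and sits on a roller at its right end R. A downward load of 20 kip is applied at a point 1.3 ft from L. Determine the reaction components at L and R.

Moments about L: R_y·7.6 − 20·1.3 = 0 → R_y = 26/7.6 = 3.42105 ≈ 3.421 kip.
ΣF_y = 0: L_y + 3.42105 − 20 = 0 → L_y = 16.58 kip.
ΣF_x = 0: no horizontal applied forces, so L_x = 0.

L_x = 0, L_y = 16.58 kip, R_y = 3.421 kip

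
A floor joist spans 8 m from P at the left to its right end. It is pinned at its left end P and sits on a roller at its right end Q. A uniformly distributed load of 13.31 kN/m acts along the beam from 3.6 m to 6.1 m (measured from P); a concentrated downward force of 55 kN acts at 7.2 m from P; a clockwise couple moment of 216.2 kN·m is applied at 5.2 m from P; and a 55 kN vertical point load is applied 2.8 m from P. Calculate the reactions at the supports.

P_x = 0, P_y = 27.33 kN, Q_y = 115.9 kN

Resultant of the distributed load: 13.31 × 2.5 = 33.275 kN at 4.85 m from P.
ΣM about P: Q_y·8 − (13.31·2.5)·4.85 − 55·7.2 − 216.2 − 55·2.8 = 0 → Q_y = 927.58375/8 = 115.948 ≈ 115.9 kN.
ΣF_y = 0: P_y + 115.948 − 13.31·2.5 − 55 − 55 = 0 → P_y = 27.33 kN.
ΣF_x = 0: no horizontal applied forces, so P_x = 0.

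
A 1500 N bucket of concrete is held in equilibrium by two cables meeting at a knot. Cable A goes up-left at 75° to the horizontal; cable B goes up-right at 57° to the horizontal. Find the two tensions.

T_A = 1099 N, T_B = 522.4 N

ΣF_x = 0: −T_A·cos75° + T_B·cos57° = 0 → T_B = 0.475212·T_A.
ΣF_y = 0: T_A·sin75° + T_B·sin57° = 1500.
Substitute: T_A·(0.965926 + 0.475212·0.838671) = 1500 → T_A = 1099.33 ≈ 1099 N.
Then T_B = 0.475212 × 1099.33 = 522.4 N.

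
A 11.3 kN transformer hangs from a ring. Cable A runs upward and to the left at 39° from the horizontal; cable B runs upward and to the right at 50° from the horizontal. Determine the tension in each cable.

ΣF_x = 0: −T_A·cos39° + T_B·cos50° = 0 → T_B = 1.20902·T_A.
ΣF_y = 0: T_A·sin39° + T_B·sin50° = 11.3.
Substitute: T_A·(0.62932 + 1.20902·0.766044) = 11.3 → T_A = 7.26463 ≈ 7.265 kN.
Then T_B = 1.20902 × 7.26463 = 8.783 kN.

T_A = 7.265 kN, T_B = 8.783 kN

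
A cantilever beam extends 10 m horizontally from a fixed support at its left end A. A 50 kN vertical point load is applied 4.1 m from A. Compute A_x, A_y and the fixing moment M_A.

A_x = 0, A_y = 50.00 kN, M_A = 205.0 kN·m

ΣF_x = 0: A_x = 0.
ΣF_y = 0: A_y − 50 = 0 → A_y = 50.00 kN.
ΣM about A: M_A − 50·4.1 = 0 → M_A = 205.0 kN·m.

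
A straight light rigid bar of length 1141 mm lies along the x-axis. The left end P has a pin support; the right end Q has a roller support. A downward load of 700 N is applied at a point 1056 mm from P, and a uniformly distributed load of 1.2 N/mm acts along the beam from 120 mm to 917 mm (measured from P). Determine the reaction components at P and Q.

Resultant of the distributed load: 1.2 × 797 = 956.4 N at 518.5 mm from P.
Taking moments about P: Q_y·1141 − 700·1056 − (1.2·797)·518.5 = 0 → Q_y = 1235093.4/1141 = 1082.47 ≈ 1082 N.
ΣF_y = 0: P_y + 1082.47 − 700 − 1.2·797 = 0 → P_y = 573.9 N.
ΣF_x = 0: no horizontal applied forces, so P_x = 0.

P_x = 0, P_y = 573.9 N, Q_y = 1082 N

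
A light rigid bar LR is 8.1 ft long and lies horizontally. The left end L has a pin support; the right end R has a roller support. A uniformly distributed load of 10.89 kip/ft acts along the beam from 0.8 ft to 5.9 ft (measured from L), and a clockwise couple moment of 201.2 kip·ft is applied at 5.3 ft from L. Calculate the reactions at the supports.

L_x = 0, L_y = 7.730 kip, R_y = 47.81 kip

Resultant of the distributed load: 10.89 × 5.1 = 55.539 kip at 3.35 ft from L.
Taking moments about L: R_y·8.1 − (10.89·5.1)·3.35 − 201.2 = 0 → R_y = 387.25565/8.1 = 47.8093 ≈ 47.81 kip.
ΣF_y = 0: L_y + 47.8093 − 10.89·5.1 = 0 → L_y = 7.730 kip.
ΣF_x = 0: no horizontal applied forces, so L_x = 0.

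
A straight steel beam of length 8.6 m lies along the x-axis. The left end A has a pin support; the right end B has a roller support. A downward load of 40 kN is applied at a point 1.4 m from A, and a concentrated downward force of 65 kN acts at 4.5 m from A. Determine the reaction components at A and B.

Moments about A: B_y·8.6 − 40·1.4 − 65·4.5 = 0 → B_y = 348.5/8.6 = 40.5233 ≈ 40.52 kN.
ΣF_y = 0: A_y + 40.5233 − 40 − 65 = 0 → A_y = 64.48 kN.
ΣF_x = 0: no horizontal applied forces, so A_x = 0.

A_x = 0, A_y = 64.48 kN, B_y = 40.52 kN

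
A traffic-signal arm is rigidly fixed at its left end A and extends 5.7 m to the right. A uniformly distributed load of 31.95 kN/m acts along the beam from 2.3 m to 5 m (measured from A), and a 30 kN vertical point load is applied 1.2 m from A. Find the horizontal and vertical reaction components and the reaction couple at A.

Resultant of the distributed load: 31.95 × 2.7 = 86.265 kN at 3.65 m from A.
ΣF_x = 0: A_x = 0.
ΣF_y = 0: A_y − 31.95·2.7 − 30 = 0 → A_y = 116.3 kN.
ΣM about A: M_A − (31.95·2.7)·3.65 − 30·1.2 = 0 → M_A = 350.9 kN·m.

A_x = 0, A_y = 116.3 kN, M_A = 350.9 kN·m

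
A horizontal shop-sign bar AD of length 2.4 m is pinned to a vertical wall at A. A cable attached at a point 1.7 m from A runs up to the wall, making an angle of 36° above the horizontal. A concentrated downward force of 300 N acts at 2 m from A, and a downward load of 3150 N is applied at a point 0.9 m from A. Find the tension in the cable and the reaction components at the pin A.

T = 3438 N, A_x = 2781 N, A_y = 1429 N

ΣM about A: T·sin36°·1.7 − 300·2 − 3150·0.9 = 0 → T = 3435/(1.7·0.587785) = 3437.63 ≈ 3438 N.
ΣF_x = 0: A_x − T·cos36° = 0 → A_x = 3437.63 × 0.809017 = 2781 N.
ΣF_y = 0: A_y + T·sin36° − 300 − 3150 = 0 → A_y = 3450 − 3437.63 × 0.587785 = 1429 N.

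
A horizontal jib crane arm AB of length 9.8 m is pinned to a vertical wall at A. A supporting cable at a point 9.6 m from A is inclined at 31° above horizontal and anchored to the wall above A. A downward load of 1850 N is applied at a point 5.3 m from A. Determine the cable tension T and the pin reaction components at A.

T = 1983 N, A_x = 1700 N, A_y = 828.6 N

ΣM about A: T·sin31°·9.6 − 1850·5.3 = 0 → T = 9805/(9.6·0.515038) = 1983.07 ≈ 1983 N.
ΣF_x = 0: A_x − T·cos31° = 0 → A_x = 1983.07 × 0.857167 = 1700 N.
ΣF_y = 0: A_y + T·sin31° − 1850 = 0 → A_y = 1850 − 1983.07 × 0.515038 = 828.6 N.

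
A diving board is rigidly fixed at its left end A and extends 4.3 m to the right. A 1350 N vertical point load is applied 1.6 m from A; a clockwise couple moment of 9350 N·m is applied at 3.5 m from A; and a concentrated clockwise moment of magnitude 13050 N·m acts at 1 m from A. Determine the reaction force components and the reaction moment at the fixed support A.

A_x = 0, A_y = 1350 N, M_A = 24560 N·m

ΣF_x = 0: A_x = 0.
ΣF_y = 0: A_y − 1350 = 0 → A_y = 1350 N.
ΣM about A: M_A − 1350·1.6 − 9350 − 13050 = 0 → M_A = 24560 N·m.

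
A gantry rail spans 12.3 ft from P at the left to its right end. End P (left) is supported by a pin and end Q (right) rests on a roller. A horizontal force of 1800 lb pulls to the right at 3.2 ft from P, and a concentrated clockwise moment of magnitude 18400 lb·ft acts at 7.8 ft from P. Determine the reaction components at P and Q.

Taking moments about P: Q_y·12.3 − 18400 = 0 → Q_y = 18400/12.3 = 1495.93 ≈ 1496 lb.
ΣF_y = 0: P_y + 1495.93  = 0 → P_y = -1496 lb.
ΣF_x = 0: P_x + 1800 = 0 → P_x = -1800 lb.

P_x = -1800 lb, P_y = -1496 lb, Q_y = 1496 lb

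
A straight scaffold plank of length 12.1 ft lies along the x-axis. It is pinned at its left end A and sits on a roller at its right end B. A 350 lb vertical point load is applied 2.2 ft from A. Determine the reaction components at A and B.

ΣM about A: B_y·12.1 − 350·2.2 = 0 → B_y = 770/12.1 = 63.6364 ≈ 63.64 lb.
ΣF_y = 0: A_y + 63.6364 − 350 = 0 → A_y = 286.4 lb.
ΣF_x = 0: no horizontal applied forces, so A_x = 0.

A_x = 0, A_y = 286.4 lb, B_y = 63.64 lb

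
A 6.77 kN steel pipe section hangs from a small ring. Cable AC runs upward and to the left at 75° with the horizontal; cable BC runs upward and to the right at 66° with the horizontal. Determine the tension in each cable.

ΣF_x = 0: −T_AC·cos75° + T_BC·cos66° = 0 → T_BC = 0.636331·T_AC.
ΣF_y = 0: T_AC·sin75° + T_BC·sin66° = 6.77.
Substitute: T_AC·(0.965926 + 0.636331·0.913545) = 6.77 → T_AC = 4.37552 ≈ 4.376 kN.
Then T_BC = 0.636331 × 4.37552 = 2.784 kN.

T_AC = 4.376 kN, T_BC = 2.784 kN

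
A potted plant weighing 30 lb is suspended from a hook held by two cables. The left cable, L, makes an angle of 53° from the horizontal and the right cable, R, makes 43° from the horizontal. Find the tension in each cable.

ΣF_x = 0: −T_L·cos53° + T_R·cos43° = 0 → T_R = 0.822878·T_L.
ΣF_y = 0: T_L·sin53° + T_R·sin43° = 30.
Substitute: T_L·(0.798636 + 0.822878·0.681998) = 30 → T_L = 22.0615 ≈ 22.06 lb.
Then T_R = 0.822878 × 22.0615 = 18.15 lb.

T_L = 22.06 lb, T_R = 18.15 lb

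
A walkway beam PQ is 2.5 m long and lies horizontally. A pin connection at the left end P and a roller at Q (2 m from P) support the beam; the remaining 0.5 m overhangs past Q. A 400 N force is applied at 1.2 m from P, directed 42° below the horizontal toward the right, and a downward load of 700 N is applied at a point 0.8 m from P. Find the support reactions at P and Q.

Moments about P: Q_y·2 − 400·sin42°·1.2 − 700·0.8 = 0 → Q_y = 881.183/2 = 440.591 ≈ 440.6 N.
ΣF_y = 0: P_y + 440.591 − 400·sin42° − 700 = 0 → P_y = 527.1 N.
ΣF_x = 0: P_x + 400·cos42° = 0 → P_x = -297.3 N.

P_x = -297.3 N, P_y = 527.1 N, Q_y = 440.6 N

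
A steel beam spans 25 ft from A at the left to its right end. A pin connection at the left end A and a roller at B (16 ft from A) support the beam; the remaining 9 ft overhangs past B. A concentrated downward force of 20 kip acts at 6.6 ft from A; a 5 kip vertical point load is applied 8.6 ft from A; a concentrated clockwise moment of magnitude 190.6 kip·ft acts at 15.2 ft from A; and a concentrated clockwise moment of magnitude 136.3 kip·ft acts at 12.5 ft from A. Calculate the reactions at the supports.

A_x = 0, A_y = -6.369 kip, B_y = 31.37 kip

Moments about A: B_y·16 − 20·6.6 − 5·8.6 − 190.6 − 136.3 = 0 → B_y = 501.9/16 = 31.3687 ≈ 31.37 kip.
ΣF_y = 0: A_y + 31.3687 − 20 − 5 = 0 → A_y = -6.369 kip.
ΣF_x = 0: no horizontal applied forces, so A_x = 0.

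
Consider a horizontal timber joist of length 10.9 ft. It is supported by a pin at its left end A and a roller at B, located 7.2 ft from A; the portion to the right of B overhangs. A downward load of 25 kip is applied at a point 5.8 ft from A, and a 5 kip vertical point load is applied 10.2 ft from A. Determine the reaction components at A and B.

A_x = 0, A_y = 2.778 kip, B_y = 27.22 kip

Taking moments about A: B_y·7.2 − 25·5.8 − 5·10.2 = 0 → B_y = 196/7.2 = 27.2222 ≈ 27.22 kip.
ΣF_y = 0: A_y + 27.2222 − 25 − 5 = 0 → A_y = 2.778 kip.
ΣF_x = 0: no horizontal applied forces, so A_x = 0.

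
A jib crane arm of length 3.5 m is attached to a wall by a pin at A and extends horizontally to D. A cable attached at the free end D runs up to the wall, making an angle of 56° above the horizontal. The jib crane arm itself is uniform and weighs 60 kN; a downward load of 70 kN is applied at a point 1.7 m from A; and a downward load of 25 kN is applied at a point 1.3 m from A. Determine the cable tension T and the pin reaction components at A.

T = 88.40 kN, A_x = 49.43 kN, A_y = 81.71 kN

ΣM about A: T·sin56°·3.5 − 60·1.75 − 70·1.7 − 25·1.3 = 0 → T = 256.5/(3.5·0.829038) = 88.3985 ≈ 88.40 kN.
ΣF_x = 0: A_x − T·cos56° = 0 → A_x = 88.3985 × 0.559193 = 49.43 kN.
ΣF_y = 0: A_y + T·sin56° − 60 − 70 − 25 = 0 → A_y = 155 − 88.3985 × 0.829038 = 81.71 kN.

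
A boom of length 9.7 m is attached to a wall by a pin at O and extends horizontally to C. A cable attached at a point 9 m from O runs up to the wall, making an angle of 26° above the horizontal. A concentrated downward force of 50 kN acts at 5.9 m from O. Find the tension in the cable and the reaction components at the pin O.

ΣM about O: T·sin26°·9 − 50·5.9 = 0 → T = 295/(9·0.438371) = 74.7718 ≈ 74.77 kN.
ΣF_x = 0: O_x − T·cos26° = 0 → O_x = 74.7718 × 0.898794 = 67.20 kN.
ΣF_y = 0: O_y + T·sin26° − 50 = 0 → O_y = 50 − 74.7718 × 0.438371 = 17.22 kN.

T = 74.77 kN, O_x = 67.20 kN, O_y = 17.22 kN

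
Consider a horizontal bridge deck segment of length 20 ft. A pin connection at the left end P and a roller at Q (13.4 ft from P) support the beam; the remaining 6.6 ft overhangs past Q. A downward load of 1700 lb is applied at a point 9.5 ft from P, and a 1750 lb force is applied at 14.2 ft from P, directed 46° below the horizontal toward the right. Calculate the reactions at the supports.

ΣM about P: Q_y·13.4 − 1700·9.5 − 1750·sin46°·14.2 = 0 → Q_y = 34025.6/13.4 = 2539.22 ≈ 2539 lb.
ΣF_y = 0: P_y + 2539.22 − 1700 − 1750·sin46° = 0 → P_y = 419.6 lb.
ΣF_x = 0: P_x + 1750·cos46° = 0 → P_x = -1216 lb.

P_x = -1216 lb, P_y = 419.6 lb, Q_y = 2539 lb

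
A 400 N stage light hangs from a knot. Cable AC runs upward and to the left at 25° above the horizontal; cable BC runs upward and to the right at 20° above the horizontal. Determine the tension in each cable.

T_AC = 531.6 N, T_BC = 512.7 N

ΣF_x = 0: −T_AC·cos25° + T_BC·cos20° = 0 → T_BC = 0.964473·T_AC.
ΣF_y = 0: T_AC·sin25° + T_BC·sin20° = 400.
Substitute: T_AC·(0.422618 + 0.964473·0.34202) = 400 → T_AC = 531.571 ≈ 531.6 N.
Then T_BC = 0.964473 × 531.571 = 512.7 N.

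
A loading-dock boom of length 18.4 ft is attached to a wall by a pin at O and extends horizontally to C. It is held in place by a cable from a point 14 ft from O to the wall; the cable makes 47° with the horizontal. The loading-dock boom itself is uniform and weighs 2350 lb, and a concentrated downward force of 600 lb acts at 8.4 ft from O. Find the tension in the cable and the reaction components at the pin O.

ΣM about O: T·sin47°·14 − 2350·9.2 − 600·8.4 = 0 → T = 26660/(14·0.731354) = 2603.78 ≈ 2604 lb.
ΣF_x = 0: O_x − T·cos47° = 0 → O_x = 2603.78 × 0.681998 = 1776 lb.
ΣF_y = 0: O_y + T·sin47° − 2350 − 600 = 0 → O_y = 2950 − 2603.78 × 0.731354 = 1046 lb.

T = 2604 lb, O_x = 1776 lb, O_y = 1046 lb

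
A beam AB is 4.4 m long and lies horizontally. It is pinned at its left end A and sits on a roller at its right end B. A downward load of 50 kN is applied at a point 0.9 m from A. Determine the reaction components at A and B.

A_x = 0, A_y = 39.77 kN, B_y = 10.23 kN

Moments about A: B_y·4.4 − 50·0.9 = 0 → B_y = 45/4.4 = 10.2273 ≈ 10.23 kN.
ΣF_y = 0: A_y + 10.2273 − 50 = 0 → A_y = 39.77 kN.
ΣF_x = 0: no horizontal applied forces, so A_x = 0.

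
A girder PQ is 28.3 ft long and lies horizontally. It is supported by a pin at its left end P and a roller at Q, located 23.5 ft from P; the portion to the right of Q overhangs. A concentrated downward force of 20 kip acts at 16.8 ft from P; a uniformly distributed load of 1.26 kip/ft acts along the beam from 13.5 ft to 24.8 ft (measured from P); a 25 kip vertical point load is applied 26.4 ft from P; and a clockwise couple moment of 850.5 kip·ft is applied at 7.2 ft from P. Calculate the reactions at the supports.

Resultant of the distributed load: 1.26 × 11.3 = 14.238 kip at 19.15 ft from P.
Taking moments about P: Q_y·23.5 − 20·16.8 − (1.26·11.3)·19.15 − 25·26.4 − 850.5 = 0 → Q_y = 2119.1577/23.5 = 90.1769 ≈ 90.18 kip.
ΣF_y = 0: P_y + 90.1769 − 20 − 1.26·11.3 − 25 = 0 → P_y = -30.94 kip.
ΣF_x = 0: no horizontal applied forces, so P_x = 0.

P_x = 0, P_y = -30.94 kip, Q_y = 90.18 kip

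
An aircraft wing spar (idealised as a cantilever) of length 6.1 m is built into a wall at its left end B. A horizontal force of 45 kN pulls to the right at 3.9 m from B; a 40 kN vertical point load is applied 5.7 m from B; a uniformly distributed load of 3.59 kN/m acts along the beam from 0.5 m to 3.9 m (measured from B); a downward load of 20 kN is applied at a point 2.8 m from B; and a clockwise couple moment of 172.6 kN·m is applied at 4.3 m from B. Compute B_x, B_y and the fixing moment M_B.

B_x = -45.00 kN, B_y = 72.21 kN, M_B = 483.5 kN·m

Resultant of the distributed load: 3.59 × 3.4 = 12.206 kN at 2.2 m from B.
ΣF_x = 0: B_x + 45 = 0 → B_x = -45.00 kN.
ΣF_y = 0: B_y − 40 − 3.59·3.4 − 20 = 0 → B_y = 72.21 kN.
ΣM about B: M_B − 40·5.7 − (3.59·3.4)·2.2 − 20·2.8 − 172.6 = 0 → M_B = 483.5 kN·m.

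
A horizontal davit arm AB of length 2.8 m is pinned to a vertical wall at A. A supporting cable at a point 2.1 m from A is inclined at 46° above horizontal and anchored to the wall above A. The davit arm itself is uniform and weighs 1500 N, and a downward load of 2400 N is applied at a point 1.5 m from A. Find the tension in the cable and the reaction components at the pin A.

ΣM about A: T·sin46°·2.1 − 1500·1.4 − 2400·1.5 = 0 → T = 5700/(2.1·0.71934) = 3773.3 ≈ 3773 N.
ΣF_x = 0: A_x − T·cos46° = 0 → A_x = 3773.3 × 0.694658 = 2621 N.
ΣF_y = 0: A_y + T·sin46° − 1500 − 2400 = 0 → A_y = 3900 − 3773.3 × 0.71934 = 1186 N.

T = 3773 N, A_x = 2621 N, A_y = 1186 N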